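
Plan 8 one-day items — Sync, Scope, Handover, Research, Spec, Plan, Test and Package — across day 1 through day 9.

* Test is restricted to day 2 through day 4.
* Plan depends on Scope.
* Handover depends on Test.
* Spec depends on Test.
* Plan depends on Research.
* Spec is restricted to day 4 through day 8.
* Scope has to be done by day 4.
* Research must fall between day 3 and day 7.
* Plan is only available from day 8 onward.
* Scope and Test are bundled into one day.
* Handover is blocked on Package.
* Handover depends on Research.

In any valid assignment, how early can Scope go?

Scope must be in the same day as Test, which can't be before day 2, so Scope is at least day 2; Scope's own window allows nothing later than day 4.
Scope at day 2 is achievable: Package in day 1; Sync in day 1; Test in day 2; Research in day 3; Scope in day 2; Plan in day 8; Handover in day 4; Spec in day 4.

day 2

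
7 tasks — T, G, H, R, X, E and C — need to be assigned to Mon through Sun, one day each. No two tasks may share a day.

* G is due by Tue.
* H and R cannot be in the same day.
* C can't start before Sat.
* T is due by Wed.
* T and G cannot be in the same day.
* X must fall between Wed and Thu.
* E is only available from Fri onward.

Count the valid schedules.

48

Splitting on T: it can be Mon (16), Tue (16), Wed (16). Listing each branch's schedules as (G, H, R, X, E, C):
T=Mon: (Tue,Wed,Fri,Thu,Sat,Sun) (Tue,Wed,Fri,Thu,Sun,Sat) (Tue,Wed,Sat,Thu,Fri,Sun) (Tue,Wed,Sun,Thu,Fri,Sat) (Tue,Thu,Fri,Wed,Sat,Sun) (Tue,Thu,Fri,Wed,Sun,Sat) (Tue,Thu,Sat,Wed,Fri,Sun) (Tue,Thu,Sun,Wed,Fri,Sat) (Tue,Fri,Wed,Thu,Sat,Sun) (Tue,Fri,Wed,Thu,Sun,Sat) (Tue,Fri,Thu,Wed,Sat,Sun) (Tue,Fri,Thu,Wed,Sun,Sat) (Tue,Sat,Wed,Thu,Fri,Sun) (Tue,Sat,Thu,Wed,Fri,Sun) (Tue,Sun,Wed,Thu,Fri,Sat) (Tue,Sun,Thu,Wed,Fri,Sat) — 16.
T=Tue: (Mon,Wed,Fri,Thu,Sat,Sun) (Mon,Wed,Fri,Thu,Sun,Sat) (Mon,Wed,Sat,Thu,Fri,Sun) (Mon,Wed,Sun,Thu,Fri,Sat) (Mon,Thu,Fri,Wed,Sat,Sun) (Mon,Thu,Fri,Wed,Sun,Sat) (Mon,Thu,Sat,Wed,Fri,Sun) (Mon,Thu,Sun,Wed,Fri,Sat) (Mon,Fri,Wed,Thu,Sat,Sun) (Mon,Fri,Wed,Thu,Sun,Sat) (Mon,Fri,Thu,Wed,Sat,Sun) (Mon,Fri,Thu,Wed,Sun,Sat) (Mon,Sat,Wed,Thu,Fri,Sun) (Mon,Sat,Thu,Wed,Fri,Sun) (Mon,Sun,Wed,Thu,Fri,Sat) (Mon,Sun,Thu,Wed,Fri,Sat) — 16.
T=Wed: (Mon,Tue,Fri,Thu,Sat,Sun) (Mon,Tue,Fri,Thu,Sun,Sat) (Mon,Tue,Sat,Thu,Fri,Sun) (Mon,Tue,Sun,Thu,Fri,Sat) (Mon,Fri,Tue,Thu,Sat,Sun) (Mon,Fri,Tue,Thu,Sun,Sat) (Mon,Sat,Tue,Thu,Fri,Sun) (Mon,Sun,Tue,Thu,Fri,Sat) (Tue,Mon,Fri,Thu,Sat,Sun) (Tue,Mon,Fri,Thu,Sun,Sat) (Tue,Mon,Sat,Thu,Fri,Sun) (Tue,Mon,Sun,Thu,Fri,Sat) (Tue,Fri,Mon,Thu,Sat,Sun) (Tue,Fri,Mon,Thu,Sun,Sat) (Tue,Sat,Mon,Thu,Fri,Sun) (Tue,Sun,Mon,Thu,Fri,Sat) — 16.
Summing: 16 + 16 + 16 = 48.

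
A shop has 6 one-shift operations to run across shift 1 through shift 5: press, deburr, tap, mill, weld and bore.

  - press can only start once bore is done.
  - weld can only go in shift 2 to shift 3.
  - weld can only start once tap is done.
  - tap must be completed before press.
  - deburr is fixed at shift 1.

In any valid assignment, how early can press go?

shift 2

Precedence pushes press to at least shift 2.
press at shift 2 is achievable: weld -> shift 2, deburr -> shift 1, mill -> shift 1, tap -> shift 1, press -> shift 2, bore -> shift 1.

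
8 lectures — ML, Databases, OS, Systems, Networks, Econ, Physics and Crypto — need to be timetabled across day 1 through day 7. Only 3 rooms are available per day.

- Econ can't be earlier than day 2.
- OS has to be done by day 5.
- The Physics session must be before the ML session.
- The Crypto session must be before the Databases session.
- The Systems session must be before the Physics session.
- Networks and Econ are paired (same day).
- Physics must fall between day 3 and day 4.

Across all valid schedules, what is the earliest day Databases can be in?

day 2

Precedence pushes Databases to at least day 2.
Databases at day 2 is achievable: ML in day 4, Systems in day 1, Crypto in day 1, OS in day 1, Econ in day 2, Physics in day 3, Databases in day 2, Networks in day 2.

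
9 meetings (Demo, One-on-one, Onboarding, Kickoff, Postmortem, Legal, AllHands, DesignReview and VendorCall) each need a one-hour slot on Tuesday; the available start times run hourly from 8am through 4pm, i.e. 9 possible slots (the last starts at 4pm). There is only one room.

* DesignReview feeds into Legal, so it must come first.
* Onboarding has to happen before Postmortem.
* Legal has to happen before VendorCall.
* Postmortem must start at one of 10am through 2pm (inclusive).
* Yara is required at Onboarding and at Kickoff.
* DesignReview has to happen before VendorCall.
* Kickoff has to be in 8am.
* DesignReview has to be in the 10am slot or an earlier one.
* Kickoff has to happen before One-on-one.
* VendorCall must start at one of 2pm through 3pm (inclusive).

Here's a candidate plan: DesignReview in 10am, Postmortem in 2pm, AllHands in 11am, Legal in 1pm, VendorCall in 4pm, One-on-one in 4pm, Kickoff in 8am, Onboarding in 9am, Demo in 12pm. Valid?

Postmortem must start at one of 10am through 2pm (inclusive) — holds.
Legal has to happen before VendorCall — holds.
Onboarding has to happen before Postmortem — holds.
DesignReview has to be in the 10am slot or an earlier one — holds.
Kickoff has to be in 8am — holds.
VendorCall must start at one of 2pm through 3pm (inclusive) — violated.
Kickoff has to happen before One-on-one — holds.
DesignReview feeds into Legal, so it must come first — holds.
DesignReview has to happen before VendorCall — holds.
Yara is required at Onboarding and at Kickoff — holds.
There is only one room — violated.

No. VendorCall must start at one of 2pm through 3pm (inclusive) is not satisfied.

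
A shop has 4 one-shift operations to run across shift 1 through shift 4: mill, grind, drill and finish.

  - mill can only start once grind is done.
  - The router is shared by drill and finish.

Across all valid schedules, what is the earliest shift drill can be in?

drill at shift 1 is achievable: drill in shift 1; finish in shift 2; mill in shift 2; grind in shift 1.

shift 1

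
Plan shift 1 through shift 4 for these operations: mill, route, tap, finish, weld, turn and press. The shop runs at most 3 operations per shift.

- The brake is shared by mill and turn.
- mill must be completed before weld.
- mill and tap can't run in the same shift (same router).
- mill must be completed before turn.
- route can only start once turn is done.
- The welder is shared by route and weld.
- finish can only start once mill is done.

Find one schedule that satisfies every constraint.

mill -> shift 1; weld -> shift 2; turn -> shift 2; finish -> shift 2; tap -> shift 3; route -> shift 3; press -> shift 1

Checking: turn(shift 2) before route(shift 3); mill(shift 1) before weld(shift 2); mill(shift 1) before turn(shift 2); mill(shift 1) before finish(shift 2); route(shift 3) != weld(shift 2); mill(shift 1) != tap(shift 3); mill(shift 1) != turn(shift 2); max 3 per shift (cap 3).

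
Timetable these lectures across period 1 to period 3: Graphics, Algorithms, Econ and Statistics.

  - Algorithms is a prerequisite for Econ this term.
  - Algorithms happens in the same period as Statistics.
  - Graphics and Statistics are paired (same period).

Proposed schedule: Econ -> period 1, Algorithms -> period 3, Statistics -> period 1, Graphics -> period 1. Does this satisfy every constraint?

No — it violates: Algorithms is a prerequisite for Econ this term

Graphics and Statistics are paired (same period) — holds.
Algorithms happens in the same period as Statistics — violated.
Algorithms is a prerequisite for Econ this term — violated.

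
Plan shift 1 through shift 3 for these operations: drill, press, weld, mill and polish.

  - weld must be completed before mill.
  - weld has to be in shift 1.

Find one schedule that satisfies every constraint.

weld -> shift 1; polish -> shift 1; drill -> shift 1; mill -> shift 2; press -> shift 1

Checking: weld(shift 1) before mill(shift 2); weld=shift 1 in [shift 1,shift 1].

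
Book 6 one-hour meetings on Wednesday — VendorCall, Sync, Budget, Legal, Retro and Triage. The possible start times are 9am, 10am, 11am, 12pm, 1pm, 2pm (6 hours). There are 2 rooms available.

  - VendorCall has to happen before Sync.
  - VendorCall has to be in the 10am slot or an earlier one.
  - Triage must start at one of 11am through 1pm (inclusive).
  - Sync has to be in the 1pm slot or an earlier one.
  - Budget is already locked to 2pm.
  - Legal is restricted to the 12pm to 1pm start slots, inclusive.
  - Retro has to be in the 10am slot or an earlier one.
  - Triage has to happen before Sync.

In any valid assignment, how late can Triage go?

12pm

Triage is available from 11am; Triage's own window allows nothing later than 1pm; downstream work caps Triage at 12pm.
Triage at 12pm is achievable: Retro=9am, Budget=2pm, Triage=12pm, Legal=12pm, Sync=1pm, VendorCall=9am.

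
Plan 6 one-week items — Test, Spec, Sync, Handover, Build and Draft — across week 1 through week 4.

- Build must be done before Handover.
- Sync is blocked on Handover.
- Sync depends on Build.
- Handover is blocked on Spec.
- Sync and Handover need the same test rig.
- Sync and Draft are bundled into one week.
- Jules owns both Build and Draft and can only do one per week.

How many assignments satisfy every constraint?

24

Splitting on Test: it can be week 1 (6), week 2 (6), week 3 (6), week 4 (6). Listing each branch's schedules as (Spec, Sync, Handover, Build, Draft) by week number:
Test=week 1: (1,3,2,1,3) (1,4,2,1,4) (1,4,3,1,4) (1,4,3,2,4) (2,4,3,1,4) (2,4,3,2,4) — 6.
Test=week 2: (1,3,2,1,3) (1,4,2,1,4) (1,4,3,1,4) (1,4,3,2,4) (2,4,3,1,4) (2,4,3,2,4) — 6.
Test=week 3: (1,3,2,1,3) (1,4,2,1,4) (1,4,3,1,4) (1,4,3,2,4) (2,4,3,1,4) (2,4,3,2,4) — 6.
Test=week 4: (1,3,2,1,3) (1,4,2,1,4) (1,4,3,1,4) (1,4,3,2,4) (2,4,3,1,4) (2,4,3,2,4) — 6.
Summing: 6 + 6 + 6 + 6 = 24.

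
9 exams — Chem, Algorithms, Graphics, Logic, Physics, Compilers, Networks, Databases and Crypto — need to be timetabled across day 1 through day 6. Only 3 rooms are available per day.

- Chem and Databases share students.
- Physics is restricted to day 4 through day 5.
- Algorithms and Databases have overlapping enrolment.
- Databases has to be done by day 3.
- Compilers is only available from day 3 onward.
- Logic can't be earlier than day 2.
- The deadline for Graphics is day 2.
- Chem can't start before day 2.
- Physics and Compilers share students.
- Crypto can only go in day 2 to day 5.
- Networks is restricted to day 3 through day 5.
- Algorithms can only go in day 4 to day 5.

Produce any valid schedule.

Compilers in day 3; Networks in day 3; Databases in day 1; Logic in day 2; Chem in day 2; Graphics in day 1; Crypto in day 2; Physics in day 4; Algorithms in day 4

Checking: Chem(day 2) != Databases(day 1); Algorithms(day 4) != Databases(day 1); Physics(day 4) != Compilers(day 3); Compilers=day 3 in [day 3,day 6]; Physics=day 4 in [day 4,day 5]; Chem=day 2 in [day 2,day 6]; Crypto=day 2 in [day 2,day 5]; Databases=day 1 in [day 1,day 3]; Graphics=day 1 in [day 1,day 2]; Algorithms=day 4 in [day 4,day 5]; Logic=day 2 in [day 2,day 6]; Networks=day 3 in [day 3,day 5]; max 3 per day (cap 3).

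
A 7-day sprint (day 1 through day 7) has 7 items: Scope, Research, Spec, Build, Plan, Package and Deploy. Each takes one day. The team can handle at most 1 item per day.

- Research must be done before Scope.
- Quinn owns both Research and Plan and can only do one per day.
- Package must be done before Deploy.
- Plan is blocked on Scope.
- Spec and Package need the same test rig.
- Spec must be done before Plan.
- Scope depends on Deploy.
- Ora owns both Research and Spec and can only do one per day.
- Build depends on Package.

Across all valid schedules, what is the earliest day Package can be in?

Downstream work caps Package at day 4.
Package at day 1 is achievable: Build in day 7, Deploy in day 2, Spec in day 5, Package in day 1, Plan in day 6, Scope in day 4, Research in day 3.

day 1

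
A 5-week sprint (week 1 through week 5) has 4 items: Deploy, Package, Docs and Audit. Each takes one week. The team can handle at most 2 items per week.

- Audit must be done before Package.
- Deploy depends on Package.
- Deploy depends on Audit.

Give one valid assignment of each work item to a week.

Deploy=week 3, Audit=week 1, Docs=week 1, Package=week 2

Checking: Package(week 2) before Deploy(week 3); Audit(week 1) before Package(week 2); Audit(week 1) before Deploy(week 3); max 2 per week (cap 2).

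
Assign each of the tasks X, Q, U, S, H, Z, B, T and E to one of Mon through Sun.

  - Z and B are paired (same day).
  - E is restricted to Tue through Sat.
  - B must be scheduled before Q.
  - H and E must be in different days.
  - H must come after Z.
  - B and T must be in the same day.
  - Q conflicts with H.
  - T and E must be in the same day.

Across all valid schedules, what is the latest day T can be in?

T must be in the same day as E, which can't be before Tue, so T is at least Tue; T must be in the same day as Z, which can't be after Sat, so T is at most Sat.
T at Fri is achievable: U=Mon, T=Fri, H=Sun, B=Fri, X=Mon, Z=Fri, S=Mon, Q=Sat, E=Fri.
Nothing later works — the conflict constraints rule out every day after Fri.

Fri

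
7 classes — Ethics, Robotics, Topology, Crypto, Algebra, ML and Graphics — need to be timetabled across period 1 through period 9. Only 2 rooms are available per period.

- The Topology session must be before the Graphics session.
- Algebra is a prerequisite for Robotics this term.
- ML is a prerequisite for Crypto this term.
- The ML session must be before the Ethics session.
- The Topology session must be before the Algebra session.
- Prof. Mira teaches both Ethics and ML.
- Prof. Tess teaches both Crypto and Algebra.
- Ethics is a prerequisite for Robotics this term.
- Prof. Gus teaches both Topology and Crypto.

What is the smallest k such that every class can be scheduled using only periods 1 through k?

4 periods

The precedence chain requires at least 3 distinct periods.
With at most 2 per period and 7 classes, at least 4 periods are needed.
4 works (last occupied period: period 4): for example Crypto=period 3, Algebra=period 2, Graphics=period 4, ML=period 1, Topology=period 1, Ethics=period 2, Robotics=period 3.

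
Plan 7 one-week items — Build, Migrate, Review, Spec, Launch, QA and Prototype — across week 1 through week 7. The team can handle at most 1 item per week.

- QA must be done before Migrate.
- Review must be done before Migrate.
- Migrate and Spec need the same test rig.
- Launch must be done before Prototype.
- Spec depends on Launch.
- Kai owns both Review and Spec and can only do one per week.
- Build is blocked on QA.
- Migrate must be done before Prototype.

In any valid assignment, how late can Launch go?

Downstream work caps Launch at week 6.
Launch at week 5 is achievable: QA in week 1, Spec in week 7, Prototype in week 6, Build in week 4, Review in week 2, Migrate in week 3, Launch in week 5.
Nothing later works — the conflict and capacity constraints rule out every week after week 5.

week 5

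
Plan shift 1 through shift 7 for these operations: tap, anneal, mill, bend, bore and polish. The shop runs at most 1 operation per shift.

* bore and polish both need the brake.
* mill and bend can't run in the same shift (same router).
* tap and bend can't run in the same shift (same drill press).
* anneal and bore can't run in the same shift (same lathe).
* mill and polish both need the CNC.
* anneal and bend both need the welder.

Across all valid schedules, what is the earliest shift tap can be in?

tap at shift 1 is achievable: tap in shift 1, polish in shift 6, mill in shift 3, bore in shift 5, anneal in shift 2, bend in shift 4.

shift 1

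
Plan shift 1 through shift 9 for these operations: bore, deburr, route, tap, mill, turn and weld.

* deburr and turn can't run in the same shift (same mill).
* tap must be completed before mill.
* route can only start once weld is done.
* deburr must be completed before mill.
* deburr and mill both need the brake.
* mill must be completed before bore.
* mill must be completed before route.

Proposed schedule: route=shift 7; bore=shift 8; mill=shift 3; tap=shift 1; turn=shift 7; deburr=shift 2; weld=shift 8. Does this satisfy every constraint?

No. route can only start once weld is done is not satisfied.

mill must be completed before bore — holds.
deburr must be completed before mill — holds.
deburr and mill both need the brake — holds.
deburr and turn can't run in the same shift (same mill) — holds.
route can only start once weld is done — violated.
mill must be completed before route — holds.
tap must be completed before mill — holds.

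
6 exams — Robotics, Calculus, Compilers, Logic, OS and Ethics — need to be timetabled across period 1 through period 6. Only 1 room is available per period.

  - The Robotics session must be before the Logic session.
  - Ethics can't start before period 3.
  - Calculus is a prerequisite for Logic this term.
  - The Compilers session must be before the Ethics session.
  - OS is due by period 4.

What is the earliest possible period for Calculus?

Downstream work caps Calculus at period 5.
Calculus at period 1 is achievable: Robotics=period 5, OS=period 4, Calculus=period 1, Logic=period 6, Ethics=period 3, Compilers=period 2.

period 1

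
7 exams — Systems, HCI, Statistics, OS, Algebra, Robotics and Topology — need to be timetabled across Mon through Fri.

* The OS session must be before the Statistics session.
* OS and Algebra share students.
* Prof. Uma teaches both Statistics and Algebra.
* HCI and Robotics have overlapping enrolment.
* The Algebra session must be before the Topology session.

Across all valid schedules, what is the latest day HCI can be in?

HCI at Fri is achievable: OS -> Mon; HCI -> Fri; Algebra -> Wed; Systems -> Mon; Topology -> Thu; Statistics -> Tue; Robotics -> Mon.

Fri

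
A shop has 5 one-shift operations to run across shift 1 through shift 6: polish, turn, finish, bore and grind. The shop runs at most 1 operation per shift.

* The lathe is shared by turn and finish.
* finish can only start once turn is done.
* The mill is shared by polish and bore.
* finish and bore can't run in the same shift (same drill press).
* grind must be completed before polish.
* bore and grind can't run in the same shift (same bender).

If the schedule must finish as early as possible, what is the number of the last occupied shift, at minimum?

The precedence chain requires at least 2 distinct shifts.
With at most 1 per shift and 5 operations, at least 5 shifts are needed.
5 works (last occupied shift: shift 5): for example polish=shift 2, bore=shift 5, turn=shift 3, finish=shift 4, grind=shift 1.

shift 5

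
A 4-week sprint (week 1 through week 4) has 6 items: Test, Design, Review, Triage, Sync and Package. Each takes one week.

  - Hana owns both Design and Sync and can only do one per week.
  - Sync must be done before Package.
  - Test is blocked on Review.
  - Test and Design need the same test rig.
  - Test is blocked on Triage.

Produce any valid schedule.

Triage -> week 1, Test -> week 2, Sync -> week 1, Review -> week 1, Design -> week 3, Package -> week 2

Checking: Sync(week 1) before Package(week 2); Triage(week 1) before Test(week 2); Review(week 1) before Test(week 2); Design(week 3) != Sync(week 1); Test(week 2) != Design(week 3).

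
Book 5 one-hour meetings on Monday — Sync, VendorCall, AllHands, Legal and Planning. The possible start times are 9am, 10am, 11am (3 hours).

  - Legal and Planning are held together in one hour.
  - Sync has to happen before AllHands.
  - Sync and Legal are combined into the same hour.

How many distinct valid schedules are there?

Splitting on Sync: it can be 9am (6), 10am (3). Listing each branch's schedules as (VendorCall, AllHands, Legal, Planning):
Sync=9am: (9am,10am,9am,9am) (9am,11am,9am,9am) (10am,10am,9am,9am) (10am,11am,9am,9am) (11am,10am,9am,9am) (11am,11am,9am,9am) — 6.
Sync=10am: (9am,11am,10am,10am) (10am,11am,10am,10am) (11am,11am,10am,10am) — 3.
Summing: 6 + 3 = 9.

9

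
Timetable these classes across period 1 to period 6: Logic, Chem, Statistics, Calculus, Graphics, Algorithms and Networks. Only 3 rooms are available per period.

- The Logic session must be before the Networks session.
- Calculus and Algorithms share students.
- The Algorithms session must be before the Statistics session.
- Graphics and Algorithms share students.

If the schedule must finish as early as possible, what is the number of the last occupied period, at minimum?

3

The precedence chain requires at least 2 distinct periods.
With at most 3 per period and 7 classes, at least 3 periods are needed.
3 works (last occupied period: period 3): for example Logic=period 1; Networks=period 2; Algorithms=period 1; Graphics=period 3; Chem=period 1; Calculus=period 2; Statistics=period 2.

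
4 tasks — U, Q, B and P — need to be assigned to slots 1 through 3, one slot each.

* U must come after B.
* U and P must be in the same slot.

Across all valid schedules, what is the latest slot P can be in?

P must be in the same slot as U, which can't be before 2, so P is at least 2.
P at 3 is achievable: P=3, B=1, Q=1, U=3.

3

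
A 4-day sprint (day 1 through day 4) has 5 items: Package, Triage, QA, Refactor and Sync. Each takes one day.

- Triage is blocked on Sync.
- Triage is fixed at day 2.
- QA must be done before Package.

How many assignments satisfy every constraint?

24

Splitting on Package: it can be day 2 (4), day 3 (8), day 4 (12). Listing each branch's schedules as (Triage, QA, Refactor, Sync) by day number:
Package=day 2: (2,1,1,1) (2,1,2,1) (2,1,3,1) (2,1,4,1) — 4.
Package=day 3: (2,1,1,1) (2,1,2,1) (2,1,3,1) (2,1,4,1) (2,2,1,1) (2,2,2,1) (2,2,3,1) (2,2,4,1) — 8.
Package=day 4: (2,1,1,1) (2,1,2,1) (2,1,3,1) (2,1,4,1) (2,2,1,1) (2,2,2,1) (2,2,3,1) (2,2,4,1) (2,3,1,1) (2,3,2,1) (2,3,3,1) (2,3,4,1) — 12.
Summing: 4 + 8 + 12 = 24.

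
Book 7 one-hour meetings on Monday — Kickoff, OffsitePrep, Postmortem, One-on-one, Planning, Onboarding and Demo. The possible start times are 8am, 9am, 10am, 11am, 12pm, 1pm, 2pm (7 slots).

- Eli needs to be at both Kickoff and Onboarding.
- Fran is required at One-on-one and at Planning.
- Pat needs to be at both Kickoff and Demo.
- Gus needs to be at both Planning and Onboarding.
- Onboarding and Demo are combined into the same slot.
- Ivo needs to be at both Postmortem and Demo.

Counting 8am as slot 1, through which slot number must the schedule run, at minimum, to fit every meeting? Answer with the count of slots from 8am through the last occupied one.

2

Could 1 slot be enough, i.e. nothing placed later than 8am? No: Demo can't share with Postmortem (8am) → nothing is left.
So 1 slot is not enough.
2 works (last occupied slot: 9am): for example One-on-one=9am, Demo=9am, Onboarding=9am, OffsitePrep=8am, Kickoff=8am, Postmortem=8am, Planning=8am.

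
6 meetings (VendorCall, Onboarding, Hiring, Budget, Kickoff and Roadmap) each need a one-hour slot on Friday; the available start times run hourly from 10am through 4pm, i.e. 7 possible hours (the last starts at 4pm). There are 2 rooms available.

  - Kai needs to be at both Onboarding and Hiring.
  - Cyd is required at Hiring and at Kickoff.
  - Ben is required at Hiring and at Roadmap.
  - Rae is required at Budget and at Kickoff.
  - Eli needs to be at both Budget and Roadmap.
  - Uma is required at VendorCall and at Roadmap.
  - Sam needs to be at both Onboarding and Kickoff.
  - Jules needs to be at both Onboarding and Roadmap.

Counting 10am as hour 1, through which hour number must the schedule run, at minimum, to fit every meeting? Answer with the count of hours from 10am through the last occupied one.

3

With at most 2 per hour and 6 meetings, at least 3 hours are needed.
3 works (last occupied hour: 12pm): for example Onboarding=10am; Budget=11am; VendorCall=10am; Roadmap=12pm; Kickoff=12pm; Hiring=11am.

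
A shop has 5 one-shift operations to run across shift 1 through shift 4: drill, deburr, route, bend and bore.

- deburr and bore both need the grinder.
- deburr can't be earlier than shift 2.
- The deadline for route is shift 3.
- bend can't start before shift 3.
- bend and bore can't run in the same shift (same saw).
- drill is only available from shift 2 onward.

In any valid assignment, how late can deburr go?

Deburr is available from shift 2.
deburr at shift 4 is achievable: bore=shift 1, deburr=shift 4, bend=shift 3, route=shift 1, drill=shift 2.

shift 4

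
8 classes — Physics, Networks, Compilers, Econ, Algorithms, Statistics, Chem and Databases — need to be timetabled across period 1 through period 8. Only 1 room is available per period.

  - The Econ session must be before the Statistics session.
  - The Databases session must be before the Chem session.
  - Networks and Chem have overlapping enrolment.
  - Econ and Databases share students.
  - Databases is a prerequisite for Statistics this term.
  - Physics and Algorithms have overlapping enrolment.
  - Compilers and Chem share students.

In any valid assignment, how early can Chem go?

period 2

Precedence pushes Chem to at least period 2.
Chem at period 2 is achievable: Algorithms in period 8, Physics in period 5, Databases in period 1, Statistics in period 4, Networks in period 6, Compilers in period 7, Econ in period 3, Chem in period 2.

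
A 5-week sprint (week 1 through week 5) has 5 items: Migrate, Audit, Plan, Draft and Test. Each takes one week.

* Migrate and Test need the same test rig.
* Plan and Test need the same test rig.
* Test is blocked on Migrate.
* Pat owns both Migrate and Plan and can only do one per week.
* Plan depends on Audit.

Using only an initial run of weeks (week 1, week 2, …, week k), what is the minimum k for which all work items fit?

The precedence chain requires at least 2 distinct weeks.
Could 2 weeks be enough, i.e. nothing placed later than week 2? No: Plan must come after Audit (at week 1 or later) → {week 2}; Test must come after Migrate (at week 1 or later) → {week 2}; Test can't share with Plan (week 2) → nothing is left.
So 2 weeks is not enough.
3 works (last occupied week: week 3): for example Plan=week 2, Draft=week 1, Audit=week 1, Migrate=week 1, Test=week 3.

3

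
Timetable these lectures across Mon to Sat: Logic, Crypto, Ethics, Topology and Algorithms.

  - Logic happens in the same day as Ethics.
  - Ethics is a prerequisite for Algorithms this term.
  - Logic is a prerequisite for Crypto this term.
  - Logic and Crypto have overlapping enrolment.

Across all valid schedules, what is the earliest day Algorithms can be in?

Tue

Precedence pushes Algorithms to at least Tue.
Algorithms at Tue is achievable: Crypto=Tue; Topology=Mon; Algorithms=Tue; Logic=Mon; Ethics=Mon.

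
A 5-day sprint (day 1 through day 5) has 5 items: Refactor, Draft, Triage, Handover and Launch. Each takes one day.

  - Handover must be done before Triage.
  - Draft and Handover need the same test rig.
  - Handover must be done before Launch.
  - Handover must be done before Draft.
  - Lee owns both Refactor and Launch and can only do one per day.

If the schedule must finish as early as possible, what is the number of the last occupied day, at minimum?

The precedence chain requires at least 2 distinct days.
2 works (last occupied day: day 2): for example Launch -> day 2, Triage -> day 2, Refactor -> day 1, Draft -> day 2, Handover -> day 1.

2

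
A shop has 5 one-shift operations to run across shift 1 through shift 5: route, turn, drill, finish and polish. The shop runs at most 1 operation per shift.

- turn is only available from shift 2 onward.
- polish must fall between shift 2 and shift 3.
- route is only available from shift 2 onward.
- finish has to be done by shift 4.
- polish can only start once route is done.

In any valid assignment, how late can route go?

Route is available from shift 2; downstream work caps route at shift 2.
route at shift 2 is achievable: finish in shift 1; route in shift 2; turn in shift 4; drill in shift 5; polish in shift 3.

shift 2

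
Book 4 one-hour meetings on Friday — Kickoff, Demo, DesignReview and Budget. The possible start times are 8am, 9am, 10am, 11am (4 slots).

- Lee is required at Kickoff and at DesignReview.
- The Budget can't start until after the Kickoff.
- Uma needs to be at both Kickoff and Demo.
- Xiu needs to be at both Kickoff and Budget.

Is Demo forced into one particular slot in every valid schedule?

No

Demo can be 8am (e.g. Budget -> 10am; Demo -> 8am; DesignReview -> 8am; Kickoff -> 9am) or 9am (e.g. Budget -> 9am; DesignReview -> 9am; Demo -> 9am; Kickoff -> 8am).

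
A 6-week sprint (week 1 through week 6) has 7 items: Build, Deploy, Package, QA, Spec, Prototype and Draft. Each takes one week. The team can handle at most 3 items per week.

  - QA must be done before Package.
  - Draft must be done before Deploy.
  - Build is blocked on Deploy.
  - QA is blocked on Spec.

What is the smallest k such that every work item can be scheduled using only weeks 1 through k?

3

The precedence chain requires at least 3 distinct weeks.
With at most 3 per week and 7 work items, at least 3 weeks are needed.
3 works (last occupied week: week 3): for example Spec -> week 1; Build -> week 3; Package -> week 3; QA -> week 2; Draft -> week 1; Prototype -> week 1; Deploy -> week 2.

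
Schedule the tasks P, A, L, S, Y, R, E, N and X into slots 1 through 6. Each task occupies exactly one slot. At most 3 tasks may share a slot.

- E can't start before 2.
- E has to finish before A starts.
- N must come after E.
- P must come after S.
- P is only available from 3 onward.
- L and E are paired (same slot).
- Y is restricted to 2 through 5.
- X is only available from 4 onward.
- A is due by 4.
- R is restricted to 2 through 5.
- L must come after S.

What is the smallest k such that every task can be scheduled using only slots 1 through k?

4 slots

The precedence chain requires at least 3 distinct slots.
With at most 3 per slot and 9 tasks, at least 3 slots are needed.
X can't be placed before 4, so the schedule must run through at least slot 4.
4 works (last occupied slot: 4): for example P=3; N=4; X=4; L=2; S=1; A=3; E=2; R=3; Y=2.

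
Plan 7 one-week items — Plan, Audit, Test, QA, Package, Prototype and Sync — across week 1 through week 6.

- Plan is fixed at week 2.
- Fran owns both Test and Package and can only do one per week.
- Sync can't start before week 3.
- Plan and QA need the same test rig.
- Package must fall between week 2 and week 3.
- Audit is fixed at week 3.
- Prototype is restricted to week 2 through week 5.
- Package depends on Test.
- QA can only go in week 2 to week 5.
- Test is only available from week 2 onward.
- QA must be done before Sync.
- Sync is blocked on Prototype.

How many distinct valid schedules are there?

Splitting on QA: it can be week 3 (9), week 4 (7), week 5 (4). Listing each branch's schedules as (Plan, Audit, Test, Package, Prototype, Sync) by week number:
QA=week 3: (2,3,2,3,2,4) (2,3,2,3,2,5) (2,3,2,3,2,6) (2,3,2,3,3,4) (2,3,2,3,3,5) (2,3,2,3,3,6) (2,3,2,3,4,5) (2,3,2,3,4,6) (2,3,2,3,5,6) — 9.
QA=week 4: (2,3,2,3,2,5) (2,3,2,3,2,6) (2,3,2,3,3,5) (2,3,2,3,3,6) (2,3,2,3,4,5) (2,3,2,3,4,6) (2,3,2,3,5,6) — 7.
QA=week 5: (2,3,2,3,2,6) (2,3,2,3,3,6) (2,3,2,3,4,6) (2,3,2,3,5,6) — 4.
Summing: 9 + 7 + 4 = 20.

20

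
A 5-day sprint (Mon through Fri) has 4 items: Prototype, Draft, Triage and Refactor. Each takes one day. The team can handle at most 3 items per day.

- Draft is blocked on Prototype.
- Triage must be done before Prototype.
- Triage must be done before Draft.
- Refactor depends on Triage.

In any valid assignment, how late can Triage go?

Wed

Downstream work caps Triage at Wed.
Triage at Wed is achievable: Refactor -> Thu, Prototype -> Thu, Triage -> Wed, Draft -> Fri.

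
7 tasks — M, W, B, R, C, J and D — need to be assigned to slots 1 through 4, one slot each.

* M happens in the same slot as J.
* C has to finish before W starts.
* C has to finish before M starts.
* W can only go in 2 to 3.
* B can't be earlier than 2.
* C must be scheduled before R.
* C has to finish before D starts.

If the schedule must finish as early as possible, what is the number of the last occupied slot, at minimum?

2

The precedence chain requires at least 2 distinct slots.
2 works (last occupied slot: 2): for example B=2, M=2, C=1, D=2, W=2, J=2, R=2.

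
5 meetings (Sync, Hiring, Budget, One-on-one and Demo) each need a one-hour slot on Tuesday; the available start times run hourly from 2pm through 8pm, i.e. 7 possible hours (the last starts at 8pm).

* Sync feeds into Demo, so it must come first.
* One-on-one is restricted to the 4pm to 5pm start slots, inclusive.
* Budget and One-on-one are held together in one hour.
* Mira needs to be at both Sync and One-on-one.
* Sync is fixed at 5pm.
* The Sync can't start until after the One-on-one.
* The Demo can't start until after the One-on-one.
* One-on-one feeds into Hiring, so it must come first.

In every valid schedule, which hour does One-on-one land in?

4pm

One-on-one's window is 4pm–5pm.
Sync is fixed at 5pm, and One-on-one can't share a hour with Sync.
So One-on-one must be 4pm.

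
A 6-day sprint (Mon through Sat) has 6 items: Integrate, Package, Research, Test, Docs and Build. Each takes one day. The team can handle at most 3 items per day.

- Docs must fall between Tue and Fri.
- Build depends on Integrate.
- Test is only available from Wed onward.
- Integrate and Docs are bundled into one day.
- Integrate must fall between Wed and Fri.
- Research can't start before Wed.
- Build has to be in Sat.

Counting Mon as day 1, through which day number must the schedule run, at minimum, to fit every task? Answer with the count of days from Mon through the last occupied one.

The precedence chain requires at least 2 distinct days.
With at most 3 per day and 6 tasks, at least 2 days are needed.
Build can't be placed before Sat — that is day 6 counting from Mon — so the schedule must run through at least 6 days.
6 works (last occupied day: Sat): for example Integrate=Wed; Research=Wed; Docs=Wed; Build=Sat; Test=Thu; Package=Mon.

6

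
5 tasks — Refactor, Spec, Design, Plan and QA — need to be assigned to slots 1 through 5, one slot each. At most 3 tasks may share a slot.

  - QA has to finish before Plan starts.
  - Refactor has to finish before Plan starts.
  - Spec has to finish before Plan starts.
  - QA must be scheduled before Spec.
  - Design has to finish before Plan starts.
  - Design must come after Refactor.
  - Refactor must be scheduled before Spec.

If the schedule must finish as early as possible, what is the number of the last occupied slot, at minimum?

The precedence chain requires at least 3 distinct slots.
With at most 3 per slot and 5 tasks, at least 2 slots are needed.
3 works (last occupied slot: 3): for example QA -> 1; Spec -> 2; Refactor -> 1; Plan -> 3; Design -> 2.

3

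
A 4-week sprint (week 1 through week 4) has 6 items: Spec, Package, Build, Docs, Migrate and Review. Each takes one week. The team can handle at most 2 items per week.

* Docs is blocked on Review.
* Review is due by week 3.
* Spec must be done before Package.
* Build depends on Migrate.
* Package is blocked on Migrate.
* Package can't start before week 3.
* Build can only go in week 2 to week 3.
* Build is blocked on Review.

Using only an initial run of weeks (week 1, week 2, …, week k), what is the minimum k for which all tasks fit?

The precedence chain requires at least 2 distinct weeks.
With at most 2 per week and 6 tasks, at least 3 weeks are needed.
Package can't be placed before week 3, so the schedule must run through at least week 3.
3 works (last occupied week: week 3): for example Package in week 3, Spec in week 2, Docs in week 3, Migrate in week 1, Build in week 2, Review in week 1.

3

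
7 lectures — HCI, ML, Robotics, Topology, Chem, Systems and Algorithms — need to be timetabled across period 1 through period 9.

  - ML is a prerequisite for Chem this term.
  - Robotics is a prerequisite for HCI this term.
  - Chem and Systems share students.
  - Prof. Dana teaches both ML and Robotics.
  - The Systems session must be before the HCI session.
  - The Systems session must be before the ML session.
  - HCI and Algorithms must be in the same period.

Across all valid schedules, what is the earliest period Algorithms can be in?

Algorithms must be in the same period as HCI, which can't be before period 2, so Algorithms is at least period 2.
Algorithms at period 2 is achievable: Robotics in period 1; Chem in period 3; Systems in period 1; Topology in period 1; HCI in period 2; ML in period 2; Algorithms in period 2.

period 2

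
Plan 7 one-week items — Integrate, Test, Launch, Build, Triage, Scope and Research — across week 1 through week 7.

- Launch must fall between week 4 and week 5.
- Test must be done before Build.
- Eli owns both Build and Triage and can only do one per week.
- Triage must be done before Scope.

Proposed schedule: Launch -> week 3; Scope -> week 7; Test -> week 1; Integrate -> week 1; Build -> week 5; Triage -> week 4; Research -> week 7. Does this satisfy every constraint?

Launch must fall between week 4 and week 5 — violated.
Triage must be done before Scope — holds.
Test must be done before Build — holds.
Eli owns both Build and Triage and can only do one per week — holds.

No. Launch must fall between week 4 and week 5 is not satisfied.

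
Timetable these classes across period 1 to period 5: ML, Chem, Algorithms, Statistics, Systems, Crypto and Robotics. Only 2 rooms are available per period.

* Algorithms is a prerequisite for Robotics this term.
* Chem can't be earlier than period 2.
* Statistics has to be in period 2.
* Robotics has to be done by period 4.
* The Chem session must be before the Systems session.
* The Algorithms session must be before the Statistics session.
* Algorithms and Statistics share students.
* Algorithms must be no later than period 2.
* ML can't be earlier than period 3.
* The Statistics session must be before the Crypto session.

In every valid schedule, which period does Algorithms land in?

Algorithms's window is period 1–period 2.
Statistics is fixed at period 2, and Algorithms can't share a period with Statistics.
So Algorithms must be period 1.

period 1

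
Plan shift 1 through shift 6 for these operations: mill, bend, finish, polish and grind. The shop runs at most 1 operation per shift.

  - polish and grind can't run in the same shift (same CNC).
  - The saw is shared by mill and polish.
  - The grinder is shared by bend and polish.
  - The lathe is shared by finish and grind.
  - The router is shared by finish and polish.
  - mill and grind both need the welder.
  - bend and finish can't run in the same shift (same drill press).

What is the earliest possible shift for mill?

shift 1

mill at shift 1 is achievable: finish -> shift 3, mill -> shift 1, polish -> shift 4, grind -> shift 5, bend -> shift 2.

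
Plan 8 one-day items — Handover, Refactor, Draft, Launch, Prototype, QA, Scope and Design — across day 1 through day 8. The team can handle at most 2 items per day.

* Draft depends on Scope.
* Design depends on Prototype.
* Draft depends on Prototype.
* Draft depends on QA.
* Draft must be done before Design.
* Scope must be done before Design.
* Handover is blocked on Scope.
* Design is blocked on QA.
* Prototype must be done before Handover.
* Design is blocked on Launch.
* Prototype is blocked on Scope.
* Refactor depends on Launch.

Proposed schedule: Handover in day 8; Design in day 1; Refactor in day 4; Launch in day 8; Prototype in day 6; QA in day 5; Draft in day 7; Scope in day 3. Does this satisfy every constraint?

No — it violates: Design is blocked on Launch

Design depends on Prototype — violated.
Prototype is blocked on Scope — holds.
Draft must be done before Design — violated.
Draft depends on QA — holds.
Draft depends on Prototype — holds.
Scope must be done before Design — violated.
Handover is blocked on Scope — holds.
Prototype must be done before Handover — holds.
Design is blocked on QA — violated.
Refactor depends on Launch — violated.
Draft depends on Scope — holds.
Design is blocked on Launch — violated.
The team can handle at most 2 items per day — holds.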